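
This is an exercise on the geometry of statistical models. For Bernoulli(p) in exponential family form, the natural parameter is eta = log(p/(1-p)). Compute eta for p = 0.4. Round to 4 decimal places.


Natural parameter for Bernoulli: eta = log(p/(1-p)).
p = 0.4, 1-p = 0.6.
p/(1-p) = 0.666667.
eta = log(0.666667) = -0.4055

-0.4055


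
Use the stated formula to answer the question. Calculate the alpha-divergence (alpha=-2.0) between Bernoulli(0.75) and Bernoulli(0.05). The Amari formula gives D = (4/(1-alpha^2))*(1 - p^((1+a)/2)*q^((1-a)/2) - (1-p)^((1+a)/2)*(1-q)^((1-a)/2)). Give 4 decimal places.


Amari alpha-divergence:
D = (4/(1-alpha^2))*(1 - p^((1+a)/2)*q^((1-a)/2) - (1-p)^((1+a)/2)*(1-q)^((1-a)/2)).
alpha = -2.0, p = 0.75, q = 0.05.
e1 = (1+alpha)/2 = -0.5, e2 = (1-alpha)/2 = 1.5.
t1 = p^e1 * q^e2 = 0.75^-0.5 * 0.05^1.5 = 0.01291.
t2 = (1-p)^e1 * (1-q)^e2 = 0.25^-0.5 * 0.95^1.5 = 1.851891.
4/(1-alpha^2) = -1.333333.
D = -1.333333*(1 - 0.01291 - 1.851891) = 1.1531

1.1531


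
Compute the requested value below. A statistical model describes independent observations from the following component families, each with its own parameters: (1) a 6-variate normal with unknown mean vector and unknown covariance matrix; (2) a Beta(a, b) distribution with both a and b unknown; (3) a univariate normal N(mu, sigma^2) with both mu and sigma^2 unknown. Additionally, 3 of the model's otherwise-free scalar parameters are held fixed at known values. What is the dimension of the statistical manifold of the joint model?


The dimension of a statistical manifold equals the number of free
(independent) real parameters of the model. For a product of independent
blocks the parameter counts add.
- 6-variate normal: 6 (mean) + 6*7/2 = 21 (symmetric covariance) = 27.
- Beta (a, b): 2.
- normal (mu, sigma^2): 2.
Total = 27 + 2 + 2 = 31.
3 parameter(s) fixed at known values: 31 - 3 = 28.
Dimension = 28

28


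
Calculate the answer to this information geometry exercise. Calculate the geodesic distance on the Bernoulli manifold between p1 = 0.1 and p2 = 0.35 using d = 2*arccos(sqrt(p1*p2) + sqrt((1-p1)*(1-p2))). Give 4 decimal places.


Geodesic distance on Bernoulli manifold:
d(p1,p2) = 2*arccos(sqrt(p1*p2) + sqrt((1-p1)*(1-p2))).
sqrt(p1*p2) = sqrt(0.1*0.35) = 0.187083.
sqrt((1-p1)*(1-p2)) = sqrt(0.9*0.65) = 0.764853.
arg = 0.187083 + 0.764853 = 0.951936.
d = 2*arccos(0.951936) = 0.6226

0.6226


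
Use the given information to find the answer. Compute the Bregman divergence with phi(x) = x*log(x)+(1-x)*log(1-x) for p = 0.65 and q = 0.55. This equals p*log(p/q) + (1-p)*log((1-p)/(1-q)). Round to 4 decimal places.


Bregman divergence with negative entropy generator:
D = p*log(p/q) + (1-p)*log((1-p)/(1-q)).
p = 0.65, q = 0.55.
p*log(p/q) = 0.65*log(0.65/0.55) = 0.108585.
(1-p)*log((1-p)/(1-q)) = 0.35*log(0.35/0.45) = -0.08796.
D = 0.108585 + -0.08796 = 0.0206

0.0206


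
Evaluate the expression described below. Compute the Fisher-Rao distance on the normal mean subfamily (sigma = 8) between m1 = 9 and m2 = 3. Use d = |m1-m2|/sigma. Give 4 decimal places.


On the fixed-variance normal subfamily, geodesic distance = |m1-m2|/sigma.
|9 - 3| = 6.
sigma = 8.
d = 6/8 = 0.7500

0.7500


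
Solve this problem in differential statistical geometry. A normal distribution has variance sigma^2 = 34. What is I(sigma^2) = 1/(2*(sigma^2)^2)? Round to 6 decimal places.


Fisher information for variance: I(sigma^2) = 1/(2*sigma^4).
sigma^2 = 34, so sigma^4 = 1156.
I = 1/(2*1156) = 1/2312 = 0.000433

0.000433


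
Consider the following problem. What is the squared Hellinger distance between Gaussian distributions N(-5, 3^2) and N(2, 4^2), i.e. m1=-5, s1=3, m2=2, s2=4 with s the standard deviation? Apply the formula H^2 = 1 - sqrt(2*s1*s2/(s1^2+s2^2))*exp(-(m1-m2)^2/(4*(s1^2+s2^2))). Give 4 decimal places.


Squared Hellinger distance for Gaussians:
H^2 = 1 - sqrt(2*s1*s2/(s1^2+s2^2)) * exp(-(m1-m2)^2/(4*(s1^2+s2^2))).
s1^2 = 9, s2^2 = 16, s1^2+s2^2 = 25.
sqrt(2*3*4/(25)) = 0.979796.
(m1-m2)^2 = (-7)^2 = 49.
exp(-49/(4*25)) = exp(-0.49) = 0.612626.
H^2 = 1 - 0.979796*0.612626 = 0.3998

0.3998


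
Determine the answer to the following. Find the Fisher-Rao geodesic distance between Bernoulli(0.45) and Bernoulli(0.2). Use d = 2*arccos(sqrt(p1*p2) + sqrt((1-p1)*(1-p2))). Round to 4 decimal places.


Geodesic distance on Bernoulli manifold:
d(p1,p2) = 2*arccos(sqrt(p1*p2) + sqrt((1-p1)*(1-p2))).
sqrt(p1*p2) = sqrt(0.45*0.2) = 0.3.
sqrt((1-p1)*(1-p2)) = sqrt(0.55*0.8) = 0.663325.
arg = 0.3 + 0.663325 = 0.963325.
d = 2*arccos(0.963325) = 0.5433

0.5433


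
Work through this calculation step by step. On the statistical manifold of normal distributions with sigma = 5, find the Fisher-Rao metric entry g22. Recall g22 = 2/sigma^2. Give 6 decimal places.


For the 2-parameter normal family, the Fisher metric has:
  g11 = 1/sigma^2, g22 = 2/sigma^2.
sigma = 5, sigma^2 = 25.
g22 = 0.080000

0.080000


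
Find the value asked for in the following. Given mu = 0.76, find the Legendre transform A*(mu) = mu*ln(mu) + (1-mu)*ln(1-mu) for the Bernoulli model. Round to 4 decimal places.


Legendre transform for Bernoulli:
A*(mu) = mu*log(mu) + (1-mu)*log(1-mu).
mu = 0.76, 1-mu = 0.24.
mu*log(mu) = 0.76*log(0.76) = -0.208572.
(1-mu)*log(1-mu) = 0.24*log(0.24) = -0.342508.
A* = -0.208572 + -0.342508 = -0.5511

-0.5511


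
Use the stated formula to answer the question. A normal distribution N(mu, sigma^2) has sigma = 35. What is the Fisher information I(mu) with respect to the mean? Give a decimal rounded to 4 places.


The Fisher information for the mean of a normal distribution is I(mu) = 1/sigma^2.
sigma = 35, so sigma^2 = 1225.
I(mu) = 1/1225 = 0.0008

0.0008


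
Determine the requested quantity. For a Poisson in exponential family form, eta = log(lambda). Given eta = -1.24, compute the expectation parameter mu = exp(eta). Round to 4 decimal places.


Expectation parameter for Poisson exponential family:
mu = exp(eta).
eta = -1.24.
mu = exp(-1.24) = 0.2894

0.2894


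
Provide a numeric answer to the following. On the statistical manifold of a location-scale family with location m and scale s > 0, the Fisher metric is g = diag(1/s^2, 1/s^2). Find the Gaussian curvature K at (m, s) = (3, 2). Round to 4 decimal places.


The metric has the form g = (A dm^2 + B ds^2)/s^2 with A = 1, B = 1.
Substitute u = sqrt(A/B)*m: g = B*(du^2 + ds^2)/s^2, i.e. B times the
Poincare upper half-plane metric, which has constant Gaussian curvature -1.
Scaling a 2D metric by a constant c divides the Gaussian curvature by c,
so K = -1/B = -1/(1) = -1.0000 everywhere (the point (m, s) = (3, 2) is irrelevant:
the curvature is constant).
The requested Gaussian curvature is K = -1.0000.

-1.0000


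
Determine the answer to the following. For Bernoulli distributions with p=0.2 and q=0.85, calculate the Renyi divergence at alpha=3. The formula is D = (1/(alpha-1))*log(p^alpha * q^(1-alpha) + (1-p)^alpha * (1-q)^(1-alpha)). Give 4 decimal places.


Renyi divergence of order alpha between Bernoulli distributions:
D = (1/(alpha-1))*log(p^alpha * q^(1-alpha) + (1-p)^alpha * (1-q)^(1-alpha)).
alpha = 3, p = 0.2, q = 0.85.
p^alpha * q^(1-alpha) = 0.2^3 * 0.85^-2 = 0.011073.
(1-p)^alpha * (1-q)^(1-alpha) = 0.8^3 * 0.15^-2 = 22.755556.
sum = 0.011073 + 22.755556 = 22.766628.
D = (1/2)*log(22.766628) = 1.5626

1.5626


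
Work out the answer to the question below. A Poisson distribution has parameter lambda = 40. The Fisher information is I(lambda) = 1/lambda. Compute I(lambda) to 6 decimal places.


Fisher information for Poisson: I(lambda) = 1/lambda.
lambda = 40.
I(lambda) = 1/40 = 0.025000

0.025000


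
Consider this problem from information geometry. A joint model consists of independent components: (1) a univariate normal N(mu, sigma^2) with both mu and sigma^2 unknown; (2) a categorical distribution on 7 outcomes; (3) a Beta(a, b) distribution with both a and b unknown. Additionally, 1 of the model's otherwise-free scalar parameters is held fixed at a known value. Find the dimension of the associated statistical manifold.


The dimension of a statistical manifold equals the number of free
(independent) real parameters of the model. For a product of independent
blocks the parameter counts add.
- normal (mu, sigma^2): 2.
- categorical on 7 outcomes (probabilities sum to 1): 7-1 = 6.
- Beta (a, b): 2.
Total = 2 + 6 + 2 = 10.
1 parameter(s) fixed at known values: 10 - 1 = 9.
Dimension = 9

9


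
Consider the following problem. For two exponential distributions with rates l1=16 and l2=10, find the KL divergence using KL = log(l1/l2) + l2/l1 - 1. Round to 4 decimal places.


KL divergence for exponential family:
KL = log(l1/l2) + l2/l1 - 1.
log(16/10) = 0.470004.
10/16 = 0.625.
KL = 0.470004 + 0.625 - 1 = 0.0950

0.0950


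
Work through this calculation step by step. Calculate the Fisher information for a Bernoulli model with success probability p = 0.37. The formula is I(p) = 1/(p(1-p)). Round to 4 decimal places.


For Bernoulli(p), Fisher information is I(p) = 1/(p*(1-p)).
p = 0.37, 1-p = 0.63.
p*(1-p) = 0.2331.
I(p) = 1/0.2331 = 4.2900

4.2900


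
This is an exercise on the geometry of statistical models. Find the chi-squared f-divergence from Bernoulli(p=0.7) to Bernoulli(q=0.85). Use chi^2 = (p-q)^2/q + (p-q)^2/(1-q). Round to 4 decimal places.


Chi-squared divergence between Bernoulli distributions:
chi^2 = (p-q)^2/q + (p-q)^2/(1-q).
p = 0.7, q = 0.85, p-q = -0.15.
(p-q)^2 = 0.0225.
term1 = 0.0225/0.85 = 0.026471.
term2 = 0.0225/0.15 = 0.15.
chi^2 = 0.026471 + 0.15 = 0.1765

0.1765


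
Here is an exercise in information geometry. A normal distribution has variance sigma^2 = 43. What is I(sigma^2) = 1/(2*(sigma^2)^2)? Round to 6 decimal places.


Fisher information for variance: I(sigma^2) = 1/(2*sigma^4).
sigma^2 = 43, so sigma^4 = 1849.
I = 1/(2*1849) = 1/3698 = 0.000270

0.000270


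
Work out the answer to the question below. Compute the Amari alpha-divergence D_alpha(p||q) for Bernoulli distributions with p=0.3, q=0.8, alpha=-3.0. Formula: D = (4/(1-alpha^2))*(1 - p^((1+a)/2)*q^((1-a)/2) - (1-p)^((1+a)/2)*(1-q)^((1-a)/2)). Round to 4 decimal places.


Amari alpha-divergence:
D = (4/(1-alpha^2))*(1 - p^((1+a)/2)*q^((1-a)/2) - (1-p)^((1+a)/2)*(1-q)^((1-a)/2)).
alpha = -3.0, p = 0.3, q = 0.8.
e1 = (1+alpha)/2 = -1.0, e2 = (1-alpha)/2 = 2.0.
t1 = p^e1 * q^e2 = 0.3^-1.0 * 0.8^2.0 = 2.133333.
t2 = (1-p)^e1 * (1-q)^e2 = 0.7^-1.0 * 0.2^2.0 = 0.057143.
4/(1-alpha^2) = -0.5.
D = -0.5*(1 - 2.133333 - 0.057143) = 0.5952

0.5952


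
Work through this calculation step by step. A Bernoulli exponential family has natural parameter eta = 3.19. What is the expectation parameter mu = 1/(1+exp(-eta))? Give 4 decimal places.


Dual coordinate (expectation parameter) for Bernoulli:
mu = 1/(1+exp(-eta)).
eta = 3.19.
exp(-eta) = exp(-3.19) = 0.041172.
mu = 1/(1+0.041172) = 0.9605

0.9605


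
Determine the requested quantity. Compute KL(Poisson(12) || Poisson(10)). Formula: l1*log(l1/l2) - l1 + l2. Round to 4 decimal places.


KL divergence for Poisson:
KL = l1*log(l1/l2) - l1 + l2.
l1 = 12, l2 = 10.
log(12/10) = 0.182322.
l1*log(l1/l2) = 12 * 0.182322 = 2.187859.
KL = 2.187859 - 12 + 10 = 0.1879

0.1879


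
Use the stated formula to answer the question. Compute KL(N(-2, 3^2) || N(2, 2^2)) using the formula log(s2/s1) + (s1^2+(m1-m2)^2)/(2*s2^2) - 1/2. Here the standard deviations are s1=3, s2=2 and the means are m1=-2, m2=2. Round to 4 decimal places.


KL divergence between normal distributions:
KL = log(s2/s1) + (s1^2 + (m1-m2)^2)/(2*s2^2) - 1/2.
log(2/3) = -0.405465.
(3^2 + (-2-2)^2)/(2*2^2) = (9 + 16)/8 = 3.125.
KL = -0.405465 + 3.125 - 0.5 = 2.2195

2.2195


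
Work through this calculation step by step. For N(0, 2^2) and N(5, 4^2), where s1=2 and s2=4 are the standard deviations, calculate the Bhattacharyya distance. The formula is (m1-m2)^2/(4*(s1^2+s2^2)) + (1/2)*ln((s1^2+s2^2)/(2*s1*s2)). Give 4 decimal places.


Bhattacharyya distance between two Gaussians:
DB = (m1-m2)^2/(4*(s1^2+s2^2)) + (1/2)*ln((s1^2+s2^2)/(2*s1*s2)).
(m1-m2)^2 = (-5)^2 = 25.
s1^2+s2^2 = 4 + 16 = 20.
term1 = 25/80 = 0.3125.
term2 = 0.5*ln(20/16.0) = 0.111572.
DB = 0.3125 + 0.111572 = 0.4241

0.4241


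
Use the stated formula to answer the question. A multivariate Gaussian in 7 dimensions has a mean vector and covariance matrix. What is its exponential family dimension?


Exponential family dimension calculation:
For 7-dim MVN: mean has 7 params, covariance has 7*8/2 = 28 unique entries.
Total dim = 7 + 28 = 35.

35


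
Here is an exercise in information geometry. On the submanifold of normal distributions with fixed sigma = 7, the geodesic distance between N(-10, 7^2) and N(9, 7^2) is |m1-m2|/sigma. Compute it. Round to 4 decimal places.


On the fixed-variance normal subfamily, geodesic distance = |m1-m2|/sigma.
|-10 - 9| = 19.
sigma = 7.
d = 19/7 = 2.7143

2.7143


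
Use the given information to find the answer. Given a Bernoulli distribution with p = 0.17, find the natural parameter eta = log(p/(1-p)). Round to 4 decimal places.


Natural parameter for Bernoulli: eta = log(p/(1-p)).
p = 0.17, 1-p = 0.83.
p/(1-p) = 0.204819.
eta = log(0.204819) = -1.5856

-1.5856


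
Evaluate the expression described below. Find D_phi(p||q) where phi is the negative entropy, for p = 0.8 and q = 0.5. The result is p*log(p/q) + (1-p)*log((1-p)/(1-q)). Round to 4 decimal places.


Bregman divergence with negative entropy generator:
D = p*log(p/q) + (1-p)*log((1-p)/(1-q)).
p = 0.8, q = 0.5.
p*log(p/q) = 0.8*log(0.8/0.5) = 0.376003.
(1-p)*log((1-p)/(1-q)) = 0.2*log(0.2/0.5) = -0.183258.
D = 0.376003 + -0.183258 = 0.1927

0.1927


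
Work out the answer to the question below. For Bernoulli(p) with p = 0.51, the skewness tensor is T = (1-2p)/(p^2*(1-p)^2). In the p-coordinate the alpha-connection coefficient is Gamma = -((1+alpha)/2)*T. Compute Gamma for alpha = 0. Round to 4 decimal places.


Skewness (Amari-Chentsov) tensor: T = (1-2p)/(p^2*(1-p)^2).
p = 0.51, 1-2p = -0.02, p^2 = 0.2601, (1-p)^2 = 0.2401.
T = -0.02/(0.2601 * 0.2401) = -0.320256.
In the p-coordinate, Gamma^(alpha) = Gamma^(0) - (alpha/2)*T with Gamma^(0) = (1/2)*g'(p) = -T/2,
so Gamma^(alpha) = -((1+alpha)/2)*T.
alpha = 0, -(1+alpha)/2 = -0.5.
Gamma = -0.5 * -0.320256 = 0.1601

0.1601


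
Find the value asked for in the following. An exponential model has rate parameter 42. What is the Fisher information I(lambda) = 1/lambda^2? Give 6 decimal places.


Fisher information for exponential: I(lambda) = 1/lambda^2.
lambda = 42, lambda^2 = 1764.
I = 1/1764 = 0.000567

0.000567


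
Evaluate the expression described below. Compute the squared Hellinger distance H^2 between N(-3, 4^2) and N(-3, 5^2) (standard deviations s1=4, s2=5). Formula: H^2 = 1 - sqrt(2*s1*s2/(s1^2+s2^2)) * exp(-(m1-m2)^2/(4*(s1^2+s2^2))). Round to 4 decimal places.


Squared Hellinger distance for Gaussians:
H^2 = 1 - sqrt(2*s1*s2/(s1^2+s2^2)) * exp(-(m1-m2)^2/(4*(s1^2+s2^2))).
s1^2 = 16, s2^2 = 25, s1^2+s2^2 = 41.
sqrt(2*4*5/(41)) = 0.98773.
(m1-m2)^2 = (0)^2 = 0.
exp(-0/(4*41)) = exp(0.0) = 1.0.
H^2 = 1 - 0.98773*1.0 = 0.0123

0.0123


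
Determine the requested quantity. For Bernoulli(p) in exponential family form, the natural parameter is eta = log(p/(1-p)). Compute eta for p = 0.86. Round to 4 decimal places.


Natural parameter for Bernoulli: eta = log(p/(1-p)).
p = 0.86, 1-p = 0.14.
p/(1-p) = 6.142857.
eta = log(6.142857) = 1.8153

1.8153


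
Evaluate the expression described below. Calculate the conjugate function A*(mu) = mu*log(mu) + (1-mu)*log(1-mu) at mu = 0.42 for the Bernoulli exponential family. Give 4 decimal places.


Legendre transform for Bernoulli:
A*(mu) = mu*log(mu) + (1-mu)*log(1-mu).
mu = 0.42, 1-mu = 0.58.
mu*log(mu) = 0.42*log(0.42) = -0.36435.
(1-mu)*log(1-mu) = 0.58*log(0.58) = -0.315942.
A* = -0.36435 + -0.315942 = -0.6803

-0.6803


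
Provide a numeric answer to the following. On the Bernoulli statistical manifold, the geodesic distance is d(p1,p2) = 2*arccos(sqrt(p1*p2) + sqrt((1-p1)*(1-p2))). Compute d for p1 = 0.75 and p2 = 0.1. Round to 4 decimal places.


Geodesic distance on Bernoulli manifold:
d(p1,p2) = 2*arccos(sqrt(p1*p2) + sqrt((1-p1)*(1-p2))).
sqrt(p1*p2) = sqrt(0.75*0.1) = 0.273861.
sqrt((1-p1)*(1-p2)) = sqrt(0.25*0.9) = 0.474342.
arg = 0.273861 + 0.474342 = 0.748203.
d = 2*arccos(0.748203) = 1.4509

1.4509


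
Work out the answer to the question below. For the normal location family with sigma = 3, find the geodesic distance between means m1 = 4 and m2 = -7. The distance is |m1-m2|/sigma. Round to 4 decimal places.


On the fixed-variance normal subfamily, geodesic distance = |m1-m2|/sigma.
|4 - -7| = 11.
sigma = 3.
d = 11/3 = 3.6667

3.6667


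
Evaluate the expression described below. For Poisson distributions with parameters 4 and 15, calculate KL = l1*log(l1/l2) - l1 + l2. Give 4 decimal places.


KL divergence for Poisson:
KL = l1*log(l1/l2) - l1 + l2.
l1 = 4, l2 = 15.
log(4/15) = -1.321756.
l1*log(l1/l2) = 4 * -1.321756 = -5.287023.
KL = -5.287023 - 4 + 15 = 5.7130

5.7130


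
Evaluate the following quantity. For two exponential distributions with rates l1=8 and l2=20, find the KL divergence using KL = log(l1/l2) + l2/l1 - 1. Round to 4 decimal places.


KL divergence for exponential family:
KL = log(l1/l2) + l2/l1 - 1.
log(8/20) = -0.916291.
20/8 = 2.5.
KL = -0.916291 + 2.5 - 1 = 0.5837

0.5837


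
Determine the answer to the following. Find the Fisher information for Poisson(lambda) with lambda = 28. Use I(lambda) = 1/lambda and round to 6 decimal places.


Fisher information for Poisson: I(lambda) = 1/lambda.
lambda = 28.
I(lambda) = 1/28 = 0.035714

0.035714


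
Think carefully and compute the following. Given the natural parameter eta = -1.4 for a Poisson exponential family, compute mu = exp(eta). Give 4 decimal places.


Expectation parameter for Poisson exponential family:
mu = exp(eta).
eta = -1.4.
mu = exp(-1.4) = 0.2466

0.2466


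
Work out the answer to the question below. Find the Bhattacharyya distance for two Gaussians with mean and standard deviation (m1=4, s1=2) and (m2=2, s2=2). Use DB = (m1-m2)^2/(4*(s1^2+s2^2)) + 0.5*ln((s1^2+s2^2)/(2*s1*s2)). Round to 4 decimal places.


Bhattacharyya distance between two Gaussians:
DB = (m1-m2)^2/(4*(s1^2+s2^2)) + (1/2)*ln((s1^2+s2^2)/(2*s1*s2)).
(m1-m2)^2 = (2)^2 = 4.
s1^2+s2^2 = 4 + 4 = 8.
term1 = 4/32 = 0.125.
term2 = 0.5*ln(8/8.0) = 0.0.
DB = 0.125 + 0.0 = 0.1250

0.1250


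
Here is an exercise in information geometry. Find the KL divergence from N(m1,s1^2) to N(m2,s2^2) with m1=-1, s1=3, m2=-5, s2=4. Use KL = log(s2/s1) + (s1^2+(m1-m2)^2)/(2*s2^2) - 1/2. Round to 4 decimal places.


KL divergence between normal distributions:
KL = log(s2/s1) + (s1^2 + (m1-m2)^2)/(2*s2^2) - 1/2.
log(4/3) = 0.287682.
(3^2 + (-1--5)^2)/(2*4^2) = (9 + 16)/32 = 0.78125.
KL = 0.287682 + 0.78125 - 0.5 = 0.5689

0.5689


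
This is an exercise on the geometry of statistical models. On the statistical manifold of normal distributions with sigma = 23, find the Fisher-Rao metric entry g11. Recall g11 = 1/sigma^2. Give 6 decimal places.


For the 2-parameter normal family, the Fisher metric has:
  g11 = 1/sigma^2, g22 = 2/sigma^2.
sigma = 23, sigma^2 = 529.
g11 = 0.001890

0.001890


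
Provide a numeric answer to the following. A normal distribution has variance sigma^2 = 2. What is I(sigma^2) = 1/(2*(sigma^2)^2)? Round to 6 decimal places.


Fisher information for variance: I(sigma^2) = 1/(2*sigma^4).
sigma^2 = 2, so sigma^4 = 4.
I = 1/(2*4) = 1/8 = 0.125000

0.125000


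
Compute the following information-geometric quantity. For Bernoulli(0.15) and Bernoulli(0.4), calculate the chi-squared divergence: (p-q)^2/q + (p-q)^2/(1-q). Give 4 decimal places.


Chi-squared divergence between Bernoulli distributions:
chi^2 = (p-q)^2/q + (p-q)^2/(1-q).
p = 0.15, q = 0.4, p-q = -0.25.
(p-q)^2 = 0.0625.
term1 = 0.0625/0.4 = 0.15625.
term2 = 0.0625/0.6 = 0.104167.
chi^2 = 0.15625 + 0.104167 = 0.2604

0.2604


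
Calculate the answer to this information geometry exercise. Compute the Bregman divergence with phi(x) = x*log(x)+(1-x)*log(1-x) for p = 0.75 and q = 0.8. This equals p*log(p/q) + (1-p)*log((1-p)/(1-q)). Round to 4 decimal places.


Bregman divergence with negative entropy generator:
D = p*log(p/q) + (1-p)*log((1-p)/(1-q)).
p = 0.75, q = 0.8.
p*log(p/q) = 0.75*log(0.75/0.8) = -0.048404.
(1-p)*log((1-p)/(1-q)) = 0.25*log(0.25/0.2) = 0.055786.
D = -0.048404 + 0.055786 = 0.0074

0.0074


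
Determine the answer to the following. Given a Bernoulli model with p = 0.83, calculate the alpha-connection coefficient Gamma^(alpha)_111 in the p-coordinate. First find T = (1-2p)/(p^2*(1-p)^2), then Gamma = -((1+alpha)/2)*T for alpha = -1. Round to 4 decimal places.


Skewness (Amari-Chentsov) tensor: T = (1-2p)/(p^2*(1-p)^2).
p = 0.83, 1-2p = -0.66, p^2 = 0.6889, (1-p)^2 = 0.0289.
T = -0.66/(0.6889 * 0.0289) = -33.150487.
In the p-coordinate, Gamma^(alpha) = Gamma^(0) - (alpha/2)*T with Gamma^(0) = (1/2)*g'(p) = -T/2,
so Gamma^(alpha) = -((1+alpha)/2)*T.
alpha = -1, -(1+alpha)/2 = 0.0.
Gamma = 0.0 * -33.150487 = 0.0000

0.0000


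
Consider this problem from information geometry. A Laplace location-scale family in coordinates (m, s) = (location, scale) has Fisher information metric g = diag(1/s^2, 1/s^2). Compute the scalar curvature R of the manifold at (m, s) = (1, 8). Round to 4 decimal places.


The metric has the form g = (A dm^2 + B ds^2)/s^2 with A = 1, B = 1.
Substitute u = sqrt(A/B)*m: g = B*(du^2 + ds^2)/s^2, i.e. B times the
Poincare upper half-plane metric, which has constant Gaussian curvature -1.
Scaling a 2D metric by a constant c divides the Gaussian curvature by c,
so K = -1/B = -1/(1) = -1.0000 everywhere (the point (m, s) = (1, 8) is irrelevant:
the curvature is constant).
Scalar curvature in dimension 2: R = 2K = -2/(1) = -2.0000.

-2.0000


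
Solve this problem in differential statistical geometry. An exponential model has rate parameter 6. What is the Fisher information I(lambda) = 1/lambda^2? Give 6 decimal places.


Fisher information for exponential: I(lambda) = 1/lambda^2.
lambda = 6, lambda^2 = 36.
I = 1/36 = 0.027778

0.027778


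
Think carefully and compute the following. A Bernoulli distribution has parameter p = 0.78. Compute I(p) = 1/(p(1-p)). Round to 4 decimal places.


For Bernoulli(p), Fisher information is I(p) = 1/(p*(1-p)).
p = 0.78, 1-p = 0.22.
p*(1-p) = 0.1716.
I(p) = 1/0.1716 = 5.8275

5.8275


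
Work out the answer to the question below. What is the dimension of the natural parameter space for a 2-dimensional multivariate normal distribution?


Exponential family dimension calculation:
For 2-dim MVN: mean has 2 params, covariance has 2*3/2 = 3 unique entries.
Total dim = 2 + 3 = 5.

5


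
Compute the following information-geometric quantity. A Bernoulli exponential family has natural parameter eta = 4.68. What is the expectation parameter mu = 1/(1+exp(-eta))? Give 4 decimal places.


Dual coordinate (expectation parameter) for Bernoulli:
mu = 1/(1+exp(-eta)).
eta = 4.68.
exp(-eta) = exp(-4.68) = 0.009279.
mu = 1/(1+0.009279) = 0.9908

0.9908


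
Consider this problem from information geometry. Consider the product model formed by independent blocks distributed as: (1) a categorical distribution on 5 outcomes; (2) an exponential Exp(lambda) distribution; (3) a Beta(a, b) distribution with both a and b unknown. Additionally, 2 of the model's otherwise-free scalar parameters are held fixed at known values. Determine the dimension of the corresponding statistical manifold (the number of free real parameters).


The dimension of a statistical manifold equals the number of free
(independent) real parameters of the model. For a product of independent
blocks the parameter counts add.
- categorical on 5 outcomes (probabilities sum to 1): 5-1 = 4.
- exponential (lambda): 1.
- Beta (a, b): 2.
Total = 4 + 1 + 2 = 7.
2 parameter(s) fixed at known values: 7 - 2 = 5.
Dimension = 5

5


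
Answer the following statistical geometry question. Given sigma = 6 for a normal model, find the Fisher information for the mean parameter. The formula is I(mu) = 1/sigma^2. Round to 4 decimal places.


The Fisher information for the mean of a normal distribution is I(mu) = 1/sigma^2.
sigma = 6, so sigma^2 = 36.
I(mu) = 1/36 = 0.0278

0.0278


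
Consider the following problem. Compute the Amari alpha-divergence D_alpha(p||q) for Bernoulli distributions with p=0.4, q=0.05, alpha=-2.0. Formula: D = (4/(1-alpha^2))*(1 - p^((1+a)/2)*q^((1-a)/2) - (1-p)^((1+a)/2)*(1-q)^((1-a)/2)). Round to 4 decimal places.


Amari alpha-divergence:
D = (4/(1-alpha^2))*(1 - p^((1+a)/2)*q^((1-a)/2) - (1-p)^((1+a)/2)*(1-q)^((1-a)/2)).
alpha = -2.0, p = 0.4, q = 0.05.
e1 = (1+alpha)/2 = -0.5, e2 = (1-alpha)/2 = 1.5.
t1 = p^e1 * q^e2 = 0.4^-0.5 * 0.05^1.5 = 0.017678.
t2 = (1-p)^e1 * (1-q)^e2 = 0.6^-0.5 * 0.95^1.5 = 1.19539.
4/(1-alpha^2) = -1.333333.
D = -1.333333*(1 - 0.017678 - 1.19539) = 0.2841

0.2841


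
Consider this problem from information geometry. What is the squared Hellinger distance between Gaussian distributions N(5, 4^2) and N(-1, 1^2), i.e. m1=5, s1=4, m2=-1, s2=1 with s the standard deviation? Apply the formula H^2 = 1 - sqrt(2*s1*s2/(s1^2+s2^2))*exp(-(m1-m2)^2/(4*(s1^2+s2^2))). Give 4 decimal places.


Squared Hellinger distance for Gaussians:
H^2 = 1 - sqrt(2*s1*s2/(s1^2+s2^2)) * exp(-(m1-m2)^2/(4*(s1^2+s2^2))).
s1^2 = 16, s2^2 = 1, s1^2+s2^2 = 17.
sqrt(2*4*1/(17)) = 0.685994.
(m1-m2)^2 = (6)^2 = 36.
exp(-36/(4*17)) = exp(-0.529412) = 0.588951.
H^2 = 1 - 0.685994*0.588951 = 0.5960

0.5960


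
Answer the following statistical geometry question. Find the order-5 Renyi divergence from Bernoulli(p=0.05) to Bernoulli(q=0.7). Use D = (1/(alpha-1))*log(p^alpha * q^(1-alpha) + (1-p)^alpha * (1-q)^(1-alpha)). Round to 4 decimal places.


Renyi divergence of order alpha between Bernoulli distributions:
D = (1/(alpha-1))*log(p^alpha * q^(1-alpha) + (1-p)^alpha * (1-q)^(1-alpha)).
alpha = 5, p = 0.05, q = 0.7.
p^alpha * q^(1-alpha) = 0.05^5 * 0.7^-4 = 1e-06.
(1-p)^alpha * (1-q)^(1-alpha) = 0.95^5 * 0.3^-4 = 95.528511.
sum = 1e-06 + 95.528511 = 95.528512.
D = (1/4)*log(95.528512) = 1.1399

1.1399


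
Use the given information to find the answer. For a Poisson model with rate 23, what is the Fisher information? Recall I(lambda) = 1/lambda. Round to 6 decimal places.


Fisher information for Poisson: I(lambda) = 1/lambda.
lambda = 23.
I(lambda) = 1/23 = 0.043478

0.043478


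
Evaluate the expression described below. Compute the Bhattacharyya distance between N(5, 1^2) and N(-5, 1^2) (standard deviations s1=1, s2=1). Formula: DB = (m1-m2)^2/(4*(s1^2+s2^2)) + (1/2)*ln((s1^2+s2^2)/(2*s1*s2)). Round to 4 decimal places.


Bhattacharyya distance between two Gaussians:
DB = (m1-m2)^2/(4*(s1^2+s2^2)) + (1/2)*ln((s1^2+s2^2)/(2*s1*s2)).
(m1-m2)^2 = (10)^2 = 100.
s1^2+s2^2 = 1 + 1 = 2.
term1 = 100/8 = 12.5.
term2 = 0.5*ln(2/2.0) = 0.0.
DB = 12.5 + 0.0 = 12.5000

12.5000


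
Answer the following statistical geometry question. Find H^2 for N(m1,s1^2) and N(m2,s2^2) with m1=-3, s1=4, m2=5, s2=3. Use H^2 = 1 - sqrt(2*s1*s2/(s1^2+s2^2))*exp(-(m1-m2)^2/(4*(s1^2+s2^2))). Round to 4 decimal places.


Squared Hellinger distance for Gaussians:
H^2 = 1 - sqrt(2*s1*s2/(s1^2+s2^2)) * exp(-(m1-m2)^2/(4*(s1^2+s2^2))).
s1^2 = 16, s2^2 = 9, s1^2+s2^2 = 25.
sqrt(2*4*3/(25)) = 0.979796.
(m1-m2)^2 = (-8)^2 = 64.
exp(-64/(4*25)) = exp(-0.64) = 0.527292.
H^2 = 1 - 0.979796*0.527292 = 0.4834

0.4834


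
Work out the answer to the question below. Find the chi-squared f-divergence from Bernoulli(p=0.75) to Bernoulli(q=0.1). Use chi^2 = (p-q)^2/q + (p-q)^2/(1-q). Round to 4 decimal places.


Chi-squared divergence between Bernoulli distributions:
chi^2 = (p-q)^2/q + (p-q)^2/(1-q).
p = 0.75, q = 0.1, p-q = 0.65.
(p-q)^2 = 0.4225.
term1 = 0.4225/0.1 = 4.225.
term2 = 0.4225/0.9 = 0.469444.
chi^2 = 4.225 + 0.469444 = 4.6944

4.6944


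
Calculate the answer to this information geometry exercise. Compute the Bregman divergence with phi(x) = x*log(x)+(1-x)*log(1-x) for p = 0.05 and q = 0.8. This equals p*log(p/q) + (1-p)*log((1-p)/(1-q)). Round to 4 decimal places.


Bregman divergence with negative entropy generator:
D = p*log(p/q) + (1-p)*log((1-p)/(1-q)).
p = 0.05, q = 0.8.
p*log(p/q) = 0.05*log(0.05/0.8) = -0.138629.
(1-p)*log((1-p)/(1-q)) = 0.95*log(0.95/0.2) = 1.480237.
D = -0.138629 + 1.480237 = 1.3416

1.3416


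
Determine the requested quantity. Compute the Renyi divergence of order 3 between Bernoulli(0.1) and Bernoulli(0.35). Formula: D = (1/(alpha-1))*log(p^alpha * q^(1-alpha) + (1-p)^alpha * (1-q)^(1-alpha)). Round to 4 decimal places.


Renyi divergence of order alpha between Bernoulli distributions:
D = (1/(alpha-1))*log(p^alpha * q^(1-alpha) + (1-p)^alpha * (1-q)^(1-alpha)).
alpha = 3, p = 0.1, q = 0.35.
p^alpha * q^(1-alpha) = 0.1^3 * 0.35^-2 = 0.008163.
(1-p)^alpha * (1-q)^(1-alpha) = 0.9^3 * 0.65^-2 = 1.725444.
sum = 0.008163 + 1.725444 = 1.733607.
D = (1/2)*log(1.733607) = 0.2751

0.2751


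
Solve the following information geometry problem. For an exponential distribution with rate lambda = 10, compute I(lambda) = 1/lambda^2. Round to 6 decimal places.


Fisher information for exponential: I(lambda) = 1/lambda^2.
lambda = 10, lambda^2 = 100.
I = 1/100 = 0.010000

0.010000


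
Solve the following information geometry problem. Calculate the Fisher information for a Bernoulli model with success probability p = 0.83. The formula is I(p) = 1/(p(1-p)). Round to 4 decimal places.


For Bernoulli(p), Fisher information is I(p) = 1/(p*(1-p)).
p = 0.83, 1-p = 0.17.
p*(1-p) = 0.1411.
I(p) = 1/0.1411 = 7.0872

7.0872


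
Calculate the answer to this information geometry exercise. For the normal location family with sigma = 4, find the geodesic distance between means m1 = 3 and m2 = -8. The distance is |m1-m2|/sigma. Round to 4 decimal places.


On the fixed-variance normal subfamily, geodesic distance = |m1-m2|/sigma.
|3 - -8| = 11.
sigma = 4.
d = 11/4 = 2.7500

2.7500


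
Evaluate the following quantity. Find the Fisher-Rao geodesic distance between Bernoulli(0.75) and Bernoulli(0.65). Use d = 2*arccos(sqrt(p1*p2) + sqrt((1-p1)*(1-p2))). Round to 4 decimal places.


Geodesic distance on Bernoulli manifold:
d(p1,p2) = 2*arccos(sqrt(p1*p2) + sqrt((1-p1)*(1-p2))).
sqrt(p1*p2) = sqrt(0.75*0.65) = 0.698212.
sqrt((1-p1)*(1-p2)) = sqrt(0.25*0.35) = 0.295804.
arg = 0.698212 + 0.295804 = 0.994016.
d = 2*arccos(0.994016) = 0.2189

0.2189


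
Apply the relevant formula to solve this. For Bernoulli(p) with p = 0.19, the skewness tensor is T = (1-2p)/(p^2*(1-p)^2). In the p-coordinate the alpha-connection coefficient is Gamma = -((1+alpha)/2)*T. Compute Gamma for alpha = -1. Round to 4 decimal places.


Skewness (Amari-Chentsov) tensor: T = (1-2p)/(p^2*(1-p)^2).
p = 0.19, 1-2p = 0.62, p^2 = 0.0361, (1-p)^2 = 0.6561.
T = 0.62/(0.0361 * 0.6561) = 26.176673.
In the p-coordinate, Gamma^(alpha) = Gamma^(0) - (alpha/2)*T with Gamma^(0) = (1/2)*g'(p) = -T/2,
so Gamma^(alpha) = -((1+alpha)/2)*T.
alpha = -1, -(1+alpha)/2 = 0.0.
Gamma = 0.0 * 26.176673 = 0.0000

0.0000


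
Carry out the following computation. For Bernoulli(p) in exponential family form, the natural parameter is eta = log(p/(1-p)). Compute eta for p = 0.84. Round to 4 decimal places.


Natural parameter for Bernoulli: eta = log(p/(1-p)).
p = 0.84, 1-p = 0.16.
p/(1-p) = 5.25.
eta = log(5.25) = 1.6582

1.6582


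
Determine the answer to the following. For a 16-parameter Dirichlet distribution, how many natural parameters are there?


Exponential family dimension calculation:
Dirichlet with 16 components has 16 natural parameters.

16


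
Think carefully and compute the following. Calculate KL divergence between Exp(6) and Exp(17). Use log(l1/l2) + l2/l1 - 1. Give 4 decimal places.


KL divergence for exponential family:
KL = log(l1/l2) + l2/l1 - 1.
log(6/17) = -1.041454.
17/6 = 2.833333.
KL = -1.041454 + 2.833333 - 1 = 0.7919

0.7919


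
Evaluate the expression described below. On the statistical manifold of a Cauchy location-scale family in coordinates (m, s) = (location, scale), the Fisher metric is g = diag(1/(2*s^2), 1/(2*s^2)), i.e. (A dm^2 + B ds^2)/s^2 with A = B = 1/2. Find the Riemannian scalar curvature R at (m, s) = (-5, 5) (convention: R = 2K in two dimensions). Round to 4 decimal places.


The metric has the form g = (A dm^2 + B ds^2)/s^2 with A = 1/2, B = 1/2.
Substitute u = sqrt(A/B)*m: g = B*(du^2 + ds^2)/s^2, i.e. B times the
Poincare upper half-plane metric, which has constant Gaussian curvature -1.
Scaling a 2D metric by a constant c divides the Gaussian curvature by c,
so K = -1/B = -1/(1/2) = -2.0000 everywhere (the point (m, s) = (-5, 5) is irrelevant:
the curvature is constant).
Scalar curvature in dimension 2: R = 2K = -2/(1/2) = -4.0000.

-4.0000


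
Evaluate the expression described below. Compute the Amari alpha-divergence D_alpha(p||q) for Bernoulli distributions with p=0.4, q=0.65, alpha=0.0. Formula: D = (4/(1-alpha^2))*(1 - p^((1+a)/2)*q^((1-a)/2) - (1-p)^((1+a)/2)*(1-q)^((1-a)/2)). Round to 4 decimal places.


Amari alpha-divergence:
D = (4/(1-alpha^2))*(1 - p^((1+a)/2)*q^((1-a)/2) - (1-p)^((1+a)/2)*(1-q)^((1-a)/2)).
alpha = 0.0, p = 0.4, q = 0.65.
e1 = (1+alpha)/2 = 0.5, e2 = (1-alpha)/2 = 0.5.
t1 = p^e1 * q^e2 = 0.4^0.5 * 0.65^0.5 = 0.509902.
t2 = (1-p)^e1 * (1-q)^e2 = 0.6^0.5 * 0.35^0.5 = 0.458258.
4/(1-alpha^2) = 4.0.
D = 4.0*(1 - 0.509902 - 0.458258) = 0.1274

0.1274


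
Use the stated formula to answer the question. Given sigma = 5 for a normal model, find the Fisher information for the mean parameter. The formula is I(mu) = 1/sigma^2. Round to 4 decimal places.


The Fisher information for the mean of a normal distribution is I(mu) = 1/sigma^2.
sigma = 5, so sigma^2 = 25.
I(mu) = 1/25 = 0.0400

0.0400


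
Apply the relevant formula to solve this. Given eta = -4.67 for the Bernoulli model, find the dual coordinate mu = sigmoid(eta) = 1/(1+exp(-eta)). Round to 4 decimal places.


Dual coordinate (expectation parameter) for Bernoulli:
mu = 1/(1+exp(-eta)).
eta = -4.67.
exp(-eta) = exp(4.67) = 106.697742.
mu = 1/(1+106.697742) = 0.0093

0.0093


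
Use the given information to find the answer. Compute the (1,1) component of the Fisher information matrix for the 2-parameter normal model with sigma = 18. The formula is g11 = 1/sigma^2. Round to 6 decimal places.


For the 2-parameter normal family, the Fisher metric has:
  g11 = 1/sigma^2, g22 = 2/sigma^2.
sigma = 18, sigma^2 = 324.
g11 = 0.003086

0.003086


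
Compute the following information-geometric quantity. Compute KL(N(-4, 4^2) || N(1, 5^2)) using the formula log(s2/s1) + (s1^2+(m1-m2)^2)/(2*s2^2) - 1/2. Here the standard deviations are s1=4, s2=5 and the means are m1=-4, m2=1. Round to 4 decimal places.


KL divergence between normal distributions:
KL = log(s2/s1) + (s1^2 + (m1-m2)^2)/(2*s2^2) - 1/2.
log(5/4) = 0.223144.
(4^2 + (-4-1)^2)/(2*5^2) = (16 + 25)/50 = 0.82.
KL = 0.223144 + 0.82 - 0.5 = 0.5431

0.5431


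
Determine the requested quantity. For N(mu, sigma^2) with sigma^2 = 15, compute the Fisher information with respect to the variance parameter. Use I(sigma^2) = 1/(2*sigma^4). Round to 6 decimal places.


Fisher information for variance: I(sigma^2) = 1/(2*sigma^4).
sigma^2 = 15, so sigma^4 = 225.
I = 1/(2*225) = 1/450 = 0.002222

0.002222


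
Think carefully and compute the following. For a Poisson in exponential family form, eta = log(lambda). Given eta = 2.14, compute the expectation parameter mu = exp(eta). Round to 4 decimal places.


Expectation parameter for Poisson exponential family:
mu = exp(eta).
eta = 2.14.
mu = exp(2.14) = 8.4994

8.4994


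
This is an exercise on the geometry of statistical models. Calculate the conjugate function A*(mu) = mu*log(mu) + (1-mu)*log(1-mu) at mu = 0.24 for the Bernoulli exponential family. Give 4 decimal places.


Legendre transform for Bernoulli:
A*(mu) = mu*log(mu) + (1-mu)*log(1-mu).
mu = 0.24, 1-mu = 0.76.
mu*log(mu) = 0.24*log(0.24) = -0.342508.
(1-mu)*log(1-mu) = 0.76*log(0.76) = -0.208572.
A* = -0.342508 + -0.208572 = -0.5511

-0.5511


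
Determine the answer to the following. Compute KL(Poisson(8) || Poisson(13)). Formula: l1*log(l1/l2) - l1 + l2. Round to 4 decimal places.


KL divergence for Poisson:
KL = l1*log(l1/l2) - l1 + l2.
l1 = 8, l2 = 13.
log(8/13) = -0.485508.
l1*log(l1/l2) = 8 * -0.485508 = -3.884063.
KL = -3.884063 - 8 + 13 = 1.1159

1.1159


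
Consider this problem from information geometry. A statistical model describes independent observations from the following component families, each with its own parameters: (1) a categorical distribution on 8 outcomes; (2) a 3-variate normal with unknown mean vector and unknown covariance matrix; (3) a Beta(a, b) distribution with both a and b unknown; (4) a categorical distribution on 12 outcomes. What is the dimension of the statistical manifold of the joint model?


The dimension of a statistical manifold equals the number of free
(independent) real parameters of the model. For a product of independent
blocks the parameter counts add.
- categorical on 8 outcomes (probabilities sum to 1): 8-1 = 7.
- 3-variate normal: 3 (mean) + 3*4/2 = 6 (symmetric covariance) = 9.
- Beta (a, b): 2.
- categorical on 12 outcomes (probabilities sum to 1): 12-1 = 11.
Total = 7 + 9 + 2 + 11 = 29.
Dimension = 29

29


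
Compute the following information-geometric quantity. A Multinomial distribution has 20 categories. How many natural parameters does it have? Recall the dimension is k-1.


Exponential family dimension calculation:
For Multinomial with k=20 categories, dim = k-1 = 19.

19


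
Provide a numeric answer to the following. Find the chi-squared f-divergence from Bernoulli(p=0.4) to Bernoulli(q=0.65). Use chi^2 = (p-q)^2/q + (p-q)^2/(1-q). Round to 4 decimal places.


Chi-squared divergence between Bernoulli distributions:
chi^2 = (p-q)^2/q + (p-q)^2/(1-q).
p = 0.4, q = 0.65, p-q = -0.25.
(p-q)^2 = 0.0625.
term1 = 0.0625/0.65 = 0.096154.
term2 = 0.0625/0.35 = 0.178571.
chi^2 = 0.096154 + 0.178571 = 0.2747

0.2747


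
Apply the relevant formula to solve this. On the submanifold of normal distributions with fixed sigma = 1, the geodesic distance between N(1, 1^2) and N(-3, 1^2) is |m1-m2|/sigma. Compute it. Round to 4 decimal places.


On the fixed-variance normal subfamily, geodesic distance = |m1-m2|/sigma.
|1 - -3| = 4.
sigma = 1.
d = 4/1 = 4.0000

4.0000


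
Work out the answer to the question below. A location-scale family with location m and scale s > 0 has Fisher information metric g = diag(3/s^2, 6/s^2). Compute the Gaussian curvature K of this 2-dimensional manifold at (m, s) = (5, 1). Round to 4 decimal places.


The metric has the form g = (A dm^2 + B ds^2)/s^2 with A = 3, B = 6.
Substitute u = sqrt(A/B)*m: g = B*(du^2 + ds^2)/s^2, i.e. B times the
Poincare upper half-plane metric, which has constant Gaussian curvature -1.
Scaling a 2D metric by a constant c divides the Gaussian curvature by c,
so K = -1/B = -1/(6) = -0.1667 everywhere (the point (m, s) = (5, 1) is irrelevant:
the curvature is constant).
The requested Gaussian curvature is K = -0.1667.

-0.1667


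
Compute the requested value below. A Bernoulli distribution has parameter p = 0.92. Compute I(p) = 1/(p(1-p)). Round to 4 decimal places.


For Bernoulli(p), Fisher information is I(p) = 1/(p*(1-p)).
p = 0.92, 1-p = 0.08.
p*(1-p) = 0.0736.
I(p) = 1/0.0736 = 13.5870

13.5870


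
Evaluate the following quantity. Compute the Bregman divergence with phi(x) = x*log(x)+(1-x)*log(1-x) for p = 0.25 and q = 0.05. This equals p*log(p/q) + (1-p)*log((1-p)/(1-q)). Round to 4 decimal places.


Bregman divergence with negative entropy generator:
D = p*log(p/q) + (1-p)*log((1-p)/(1-q)).
p = 0.25, q = 0.05.
p*log(p/q) = 0.25*log(0.25/0.05) = 0.402359.
(1-p)*log((1-p)/(1-q)) = 0.75*log(0.75/0.95) = -0.177292.
D = 0.402359 + -0.177292 = 0.2251

0.2251
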